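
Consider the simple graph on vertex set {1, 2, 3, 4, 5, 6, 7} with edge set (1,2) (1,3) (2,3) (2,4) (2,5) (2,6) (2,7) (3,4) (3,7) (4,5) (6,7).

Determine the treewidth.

2

A width-2 tree decomposition is:
Bags: B1 = {2, 6, 7}  B2 = {2, 3, 7}  B3 = {2, 3, 4}  B4 = {1, 2, 3}  B5 = {2, 4, 5}
Tree: B1–B2, B2–B3, B3–B4, B3–B5
Every bag has size at most 3, so the width is 3 − 1 = 2 and tw(G) ≤ 2. Conversely, {1, 2, 3} is a clique of size 3, and the vertices of any clique must share a bag in every tree decomposition; so some bag has ≥ 3 vertices and tw(G) ≥ 2. Combining the bounds, tw(G) = 2.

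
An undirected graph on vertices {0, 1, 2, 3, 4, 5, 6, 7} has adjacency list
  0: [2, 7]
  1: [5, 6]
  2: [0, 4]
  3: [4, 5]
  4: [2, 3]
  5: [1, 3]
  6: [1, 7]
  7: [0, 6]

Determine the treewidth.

2

A width-2 tree decomposition is:
Bags: B1 = {1, 5, 6}  B2 = {3, 5, 6}  B3 = {3, 4, 6}  B4 = {2, 4, 6}  B5 = {0, 2, 6}  B6 = {0, 6, 7}
Tree: B1–B2, B2–B3, B3–B4, B4–B5, B5–B6
Every bag has size at most 3, so the width is 3 − 1 = 2 and tw(G) ≤ 2. The edges 6–1–5–3–4–2–0–7–6 form a cycle, so G is not a tree and its treewidth is at least 2. Hence tw(G) = 2 exactly.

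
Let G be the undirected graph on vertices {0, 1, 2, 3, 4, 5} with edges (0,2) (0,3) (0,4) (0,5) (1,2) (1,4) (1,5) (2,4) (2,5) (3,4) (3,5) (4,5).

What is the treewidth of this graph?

A width-3 tree decomposition is:
Bags: B1 = {0, 2, 4, 5}  B2 = {1, 2, 4, 5}  B3 = {0, 3, 4, 5}
Tree: B1–B2, B1–B3
Every bag has size at most 4, so the width is 4 − 1 = 3 and tw(G) ≤ 3. For the lower bound, the 4 vertices {0, 2, 4, 5} are pairwise adjacent, and any tree decomposition puts a clique entirely inside one bag — forcing width ≥ 3. The upper and lower bounds meet at 3, so that is the treewidth.

3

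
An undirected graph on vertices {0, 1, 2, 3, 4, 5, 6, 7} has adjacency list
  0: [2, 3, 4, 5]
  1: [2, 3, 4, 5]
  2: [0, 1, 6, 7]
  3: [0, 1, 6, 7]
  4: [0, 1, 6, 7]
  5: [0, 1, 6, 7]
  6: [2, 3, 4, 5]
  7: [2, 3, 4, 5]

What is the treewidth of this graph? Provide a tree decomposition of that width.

Treewidth 4.
One such decomposition:
Bags: B1 = {0, 1, 4, 6, 7}  B2 = {0, 1, 2, 6, 7}  B3 = {0, 1, 5, 6, 7}  B4 = {0, 1, 3, 6, 7}
Tree: B1–B2, B2–B3, B3–B4

Every bag has size at most 5, so the width is 5 − 1 = 4 and tw(G) ≤ 4. For the lower bound: the 5 vertex sets {4,7}, {1,2}, {0,5}, {6}, {3} are disjoint, each induces a connected subgraph, and every pair is joined by at least one edge of G. Contracting each set to a single vertex therefore yields K_{5} as a minor, and since treewidth is minor-monotone, tw(G) ≥ tw(K_{5}) = 4. Therefore the treewidth is 4.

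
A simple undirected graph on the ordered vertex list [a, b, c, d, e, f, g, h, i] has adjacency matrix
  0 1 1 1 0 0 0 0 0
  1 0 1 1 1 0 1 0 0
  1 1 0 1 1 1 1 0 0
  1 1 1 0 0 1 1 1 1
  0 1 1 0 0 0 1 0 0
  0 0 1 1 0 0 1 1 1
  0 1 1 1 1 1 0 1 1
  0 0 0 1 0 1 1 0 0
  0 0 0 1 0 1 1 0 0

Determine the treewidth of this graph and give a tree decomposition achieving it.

Each bag holds 4 vertices, so the decomposition has width 3, which upper-bounds the treewidth. On the other hand G contains the 4-clique {d, f, g, h}. A clique must lie in a single bag of any decomposition, so no decomposition can have width below 3. Hence tw(G) = 3 exactly.

Treewidth 3.
Bags: B1 = {b, c, d, g}  B2 = {a, b, c, d}  B3 = {b, c, e, g}  B4 = {c, d, f, g}  B5 = {d, f, g, i}  B6 = {d, f, g, h}
Tree: B1–B2, B1–B3, B1–B4, B4–B5, B4–B6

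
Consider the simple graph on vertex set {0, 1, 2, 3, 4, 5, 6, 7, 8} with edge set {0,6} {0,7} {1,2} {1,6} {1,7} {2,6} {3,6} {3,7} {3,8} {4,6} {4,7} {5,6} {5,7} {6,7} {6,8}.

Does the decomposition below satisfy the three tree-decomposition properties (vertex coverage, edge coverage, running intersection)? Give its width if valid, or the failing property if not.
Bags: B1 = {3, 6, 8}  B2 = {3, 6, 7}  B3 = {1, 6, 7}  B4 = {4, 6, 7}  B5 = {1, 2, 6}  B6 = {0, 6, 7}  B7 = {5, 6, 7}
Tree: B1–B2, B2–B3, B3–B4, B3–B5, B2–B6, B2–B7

Checking the three conditions: (i) the bags cover all of {0, 1, 2, 3, 4, 5, 6, 7, 8}; (ii) for each edge, some bag contains both endpoints; (iii) the bags containing any fixed vertex form a subtree. All hold, so the decomposition is valid with width 3 − 1 = 2.

Yes; width 2.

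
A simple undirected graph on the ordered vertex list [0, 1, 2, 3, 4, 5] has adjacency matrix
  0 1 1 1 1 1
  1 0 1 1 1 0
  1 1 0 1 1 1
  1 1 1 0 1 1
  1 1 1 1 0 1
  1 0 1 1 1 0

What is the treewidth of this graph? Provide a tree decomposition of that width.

Treewidth 4.
One optimal decomposition is:
Bags: B1 = {0, 1, 2, 3, 4}  B2 = {0, 2, 3, 4, 5}
Tree: B1–B2

Every bag has size at most 5, so the width is 5 − 1 = 4 and tw(G) ≤ 4. Conversely, {0, 1, 2, 3, 4} is a clique of size 5, and the vertices of any clique must share a bag in every tree decomposition; so some bag has ≥ 5 vertices and tw(G) ≥ 4. Hence tw(G) = 4 exactly.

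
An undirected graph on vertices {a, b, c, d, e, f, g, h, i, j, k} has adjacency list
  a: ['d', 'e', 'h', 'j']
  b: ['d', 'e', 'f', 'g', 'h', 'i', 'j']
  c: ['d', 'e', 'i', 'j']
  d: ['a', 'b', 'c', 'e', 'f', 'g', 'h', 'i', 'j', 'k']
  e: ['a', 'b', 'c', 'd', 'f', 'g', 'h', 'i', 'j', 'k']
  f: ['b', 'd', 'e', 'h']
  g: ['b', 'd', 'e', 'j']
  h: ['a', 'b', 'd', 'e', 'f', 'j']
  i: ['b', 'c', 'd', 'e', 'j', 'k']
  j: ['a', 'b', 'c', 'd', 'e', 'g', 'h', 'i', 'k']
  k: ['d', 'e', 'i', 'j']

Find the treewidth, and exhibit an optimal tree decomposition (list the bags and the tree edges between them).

Treewidth 4.
One optimal decomposition is:
Bags: B1 = {a, d, e, h, j}  B2 = {b, d, e, h, j}  B3 = {b, d, e, i, j}  B4 = {b, d, e, g, j}  B5 = {c, d, e, i, j}  B6 = {d, e, i, j, k}  B7 = {b, d, e, f, h}
Tree: B1–B2, B2–B3, B2–B4, B3–B5, B3–B6, B2–B7

Each bag holds 5 vertices, so the decomposition has width 4, which upper-bounds the treewidth. For the lower bound, the 5 vertices {c, d, e, i, j} are pairwise adjacent, and any tree decomposition puts a clique entirely inside one bag — forcing width ≥ 4. Combining the bounds, tw(G) = 4.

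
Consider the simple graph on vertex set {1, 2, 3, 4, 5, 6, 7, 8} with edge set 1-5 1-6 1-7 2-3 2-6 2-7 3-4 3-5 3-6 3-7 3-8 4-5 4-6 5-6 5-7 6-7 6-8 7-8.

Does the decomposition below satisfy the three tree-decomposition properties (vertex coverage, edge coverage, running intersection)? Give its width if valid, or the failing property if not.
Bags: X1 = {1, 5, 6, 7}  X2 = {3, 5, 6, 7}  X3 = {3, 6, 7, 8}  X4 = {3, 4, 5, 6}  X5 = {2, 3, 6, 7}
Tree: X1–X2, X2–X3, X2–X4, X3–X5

Yes; width 3.

Vertex coverage: the bags together contain {1, 2, 3, 4, 5, 6, 7, 8}, the full vertex set. Edge coverage: each edge of G has both endpoints in at least one bag. Running intersection: for every vertex, the bags containing it form a connected subtree. All three properties hold, so this is a valid tree decomposition of width max|bag| − 1 = 3, and hence tw(G) ≤ 3.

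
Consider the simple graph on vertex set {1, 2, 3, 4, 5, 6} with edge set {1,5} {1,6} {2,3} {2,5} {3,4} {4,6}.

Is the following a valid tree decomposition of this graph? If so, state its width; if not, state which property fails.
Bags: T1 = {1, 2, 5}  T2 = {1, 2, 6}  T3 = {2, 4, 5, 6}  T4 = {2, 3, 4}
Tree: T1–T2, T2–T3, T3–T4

A tree decomposition must satisfy three properties: every vertex lies in some bag; for every edge, both endpoints lie together in some bag; and for every vertex, the bags containing it form a connected subtree. Here bags containing vertex 5 are not connected in the tree, so the decomposition is invalid.

No — bags containing vertex 5 are not connected in the tree.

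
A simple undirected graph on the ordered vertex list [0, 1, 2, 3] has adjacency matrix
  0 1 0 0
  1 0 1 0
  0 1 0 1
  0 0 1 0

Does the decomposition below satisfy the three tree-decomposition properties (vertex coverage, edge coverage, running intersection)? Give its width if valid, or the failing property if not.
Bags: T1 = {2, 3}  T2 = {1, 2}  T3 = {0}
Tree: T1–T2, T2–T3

No — edge (1,0) lies in no bag.

A tree decomposition must satisfy three properties: every vertex lies in some bag; for every edge, both endpoints lie together in some bag; and for every vertex, the bags containing it form a connected subtree. Here edge (1,0) lies in no bag, so the decomposition is invalid.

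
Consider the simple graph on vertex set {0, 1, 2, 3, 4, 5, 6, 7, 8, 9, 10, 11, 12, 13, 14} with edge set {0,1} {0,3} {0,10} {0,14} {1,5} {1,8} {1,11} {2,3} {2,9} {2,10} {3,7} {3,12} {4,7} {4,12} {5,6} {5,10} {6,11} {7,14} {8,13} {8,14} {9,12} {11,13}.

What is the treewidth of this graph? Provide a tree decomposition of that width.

Each bag holds 4 vertices, so the decomposition has width 3, which upper-bounds the treewidth. For the lower bound: the 4 vertex sets {4,9,12}, {2}, {3}, {0,7,10,14} are disjoint, each induces a connected subgraph, and every pair is joined by at least one edge of G. Contracting each set to a single vertex therefore yields K_{4} as a minor, and since treewidth is minor-monotone, tw(G) ≥ tw(K_{4}) = 3. Combining the bounds, tw(G) = 3.

Treewidth 3.
Bags: B1 = {2, 4, 9, 12}  B2 = {2, 3, 4, 12}  B3 = {2, 3, 4, 7}  B4 = {2, 3, 7, 10}  B5 = {0, 3, 7, 10}  B6 = {0, 7, 10, 14}  B7 = {0, 5, 10, 14}  B8 = {0, 1, 5, 14}  B9 = {1, 5, 8, 14}  B10 = {1, 5, 6, 8}  B11 = {1, 6, 8, 11}  B12 = {6, 8, 11, 13}
Tree: B1–B2, B2–B3, B3–B4, B4–B5, B5–B6, B6–B7, B7–B8, B8–B9, B9–B10, B10–B11, B11–B12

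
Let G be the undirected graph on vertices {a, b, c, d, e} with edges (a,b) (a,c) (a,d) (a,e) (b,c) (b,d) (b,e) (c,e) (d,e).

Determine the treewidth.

3

A width-3 tree decomposition is:
Bags: B1 = {a, b, d, e}  B2 = {a, b, c, e}
Tree: B1–B2
The largest bag has 4 vertices, giving width 3; this decomposition certifies tw(G) ≤ 3. For the lower bound, the 4 vertices {a, b, d, e} are pairwise adjacent, and any tree decomposition puts a clique entirely inside one bag — forcing width ≥ 3. Combining the bounds, tw(G) = 3.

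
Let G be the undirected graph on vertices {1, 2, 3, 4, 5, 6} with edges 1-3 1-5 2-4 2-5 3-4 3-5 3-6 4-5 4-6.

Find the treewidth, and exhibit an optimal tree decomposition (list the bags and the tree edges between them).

Treewidth 2.
One such decomposition:
Bags: B1 = {3, 4, 5}  B2 = {2, 4, 5}  B3 = {3, 4, 6}  B4 = {1, 3, 5}
Tree: B1–B2, B1–B3, B1–B4

Each bag holds 3 vertices, so the decomposition has width 2, which upper-bounds the treewidth. For the lower bound, the 3 vertices {2, 4, 5} are pairwise adjacent, and any tree decomposition puts a clique entirely inside one bag — forcing width ≥ 2. Combining the bounds, tw(G) = 2.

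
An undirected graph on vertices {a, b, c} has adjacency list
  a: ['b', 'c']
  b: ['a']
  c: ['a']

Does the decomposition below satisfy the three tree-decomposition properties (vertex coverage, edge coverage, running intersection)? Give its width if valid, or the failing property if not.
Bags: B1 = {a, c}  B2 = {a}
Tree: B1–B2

A tree decomposition must satisfy three properties: every vertex lies in some bag; for every edge, both endpoints lie together in some bag; and for every vertex, the bags containing it form a connected subtree. Here vertex b appears in no bag, so the decomposition is invalid.

No — vertex b appears in no bag.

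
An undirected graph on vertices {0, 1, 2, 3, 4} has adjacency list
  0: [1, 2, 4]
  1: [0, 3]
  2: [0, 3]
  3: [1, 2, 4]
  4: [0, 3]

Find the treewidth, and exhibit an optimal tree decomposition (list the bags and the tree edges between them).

Each bag holds 3 vertices, so the decomposition has width 2, which upper-bounds the treewidth. Since 3–1–0–4–3 is a cycle in G, G is not acyclic. Forests are exactly the graphs of treewidth ≤ 1, so tw(G) ≥ 2. Hence tw(G) = 2 exactly.

Treewidth 2.
One such decomposition:
Bags: B1 = {0, 1, 3}  B2 = {0, 3, 4}  B3 = {0, 2, 3}
Tree: B1–B2, B2–B3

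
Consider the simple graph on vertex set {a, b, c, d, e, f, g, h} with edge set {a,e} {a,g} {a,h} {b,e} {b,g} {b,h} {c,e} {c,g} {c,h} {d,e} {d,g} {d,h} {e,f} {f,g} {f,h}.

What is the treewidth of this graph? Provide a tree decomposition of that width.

Treewidth 3.
One optimal decomposition is:
Bags: B1 = {b, e, g, h}  B2 = {a, e, g, h}  B3 = {e, f, g, h}  B4 = {c, e, g, h}  B5 = {d, e, g, h}
Tree: B1–B2, B2–B3, B3–B4, B4–B5

Every bag has size at most 4, so the width is 4 − 1 = 3 and tw(G) ≤ 3. For the lower bound: the 4 vertex sets {b,e}, {a,g}, {h}, {f} are disjoint, each induces a connected subgraph, and every pair is joined by at least one edge of G. Contracting each set to a single vertex therefore yields K_{4} as a minor, and since treewidth is minor-monotone, tw(G) ≥ tw(K_{4}) = 3. Therefore the treewidth is 3.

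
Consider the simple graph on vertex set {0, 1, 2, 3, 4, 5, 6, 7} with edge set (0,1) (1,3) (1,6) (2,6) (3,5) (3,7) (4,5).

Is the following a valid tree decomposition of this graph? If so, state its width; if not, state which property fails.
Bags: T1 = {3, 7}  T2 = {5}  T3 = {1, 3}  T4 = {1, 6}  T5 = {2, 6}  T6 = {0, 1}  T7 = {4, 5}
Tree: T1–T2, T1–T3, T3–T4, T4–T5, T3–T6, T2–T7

A tree decomposition must satisfy three properties: every vertex lies in some bag; for every edge, both endpoints lie together in some bag; and for every vertex, the bags containing it form a connected subtree. Here edge (3,5) lies in no bag, so the decomposition is invalid.

No — edge (3,5) lies in no bag.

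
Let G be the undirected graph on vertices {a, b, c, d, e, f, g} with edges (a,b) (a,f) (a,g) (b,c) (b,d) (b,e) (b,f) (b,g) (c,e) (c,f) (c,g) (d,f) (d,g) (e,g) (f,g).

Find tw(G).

3

A width-3 tree decomposition is:
Bags: B1 = {b, c, f, g}  B2 = {b, c, e, g}  B3 = {b, d, f, g}  B4 = {a, b, f, g}
Tree: B1–B2, B1–B3, B1–B4
The largest bag has 4 vertices, giving width 3; this decomposition certifies tw(G) ≤ 3. For the lower bound, the 4 vertices {b, c, e, g} are pairwise adjacent, and any tree decomposition puts a clique entirely inside one bag — forcing width ≥ 3. Therefore the treewidth is 3.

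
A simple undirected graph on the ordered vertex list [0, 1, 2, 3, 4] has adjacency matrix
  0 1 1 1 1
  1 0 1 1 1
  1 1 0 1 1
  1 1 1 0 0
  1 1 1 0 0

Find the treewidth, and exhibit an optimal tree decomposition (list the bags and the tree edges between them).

The largest bag has 4 vertices, giving width 3; this decomposition certifies tw(G) ≤ 3. On the other hand G contains the 4-clique {0, 1, 2, 3}. A clique must lie in a single bag of any decomposition, so no decomposition can have width below 3. Combining the bounds, tw(G) = 3.

Treewidth 3.
One optimal decomposition is:
Bags: B1 = {0, 1, 2, 4}  B2 = {0, 1, 2, 3}
Tree: B1–B2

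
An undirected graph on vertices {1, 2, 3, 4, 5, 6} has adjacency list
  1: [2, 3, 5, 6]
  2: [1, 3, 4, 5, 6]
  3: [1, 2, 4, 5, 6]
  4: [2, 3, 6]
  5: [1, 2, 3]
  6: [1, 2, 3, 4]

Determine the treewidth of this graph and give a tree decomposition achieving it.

The largest bag has 4 vertices, giving width 3; this decomposition certifies tw(G) ≤ 3. On the other hand G contains the 4-clique {1, 2, 3, 5}. A clique must lie in a single bag of any decomposition, so no decomposition can have width below 3. Combining the bounds, tw(G) = 3.

Treewidth 3.
One optimal decomposition is:
Bags: B1 = {1, 2, 3, 5}  B2 = {1, 2, 3, 6}  B3 = {2, 3, 4, 6}
Tree: B1–B2, B2–B3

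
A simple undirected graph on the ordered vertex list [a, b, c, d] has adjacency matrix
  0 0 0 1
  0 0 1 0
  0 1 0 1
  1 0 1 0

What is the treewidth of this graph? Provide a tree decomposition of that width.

The largest bag has 2 vertices, giving width 1; this decomposition certifies tw(G) ≤ 1. G has an edge, so its treewidth is at least 1. The upper and lower bounds meet at 1, so that is the treewidth.

Treewidth 1.
One such decomposition:
Bags: B1 = {b, c}  B2 = {c, d}  B3 = {a, d}
Tree: B1–B2, B2–B3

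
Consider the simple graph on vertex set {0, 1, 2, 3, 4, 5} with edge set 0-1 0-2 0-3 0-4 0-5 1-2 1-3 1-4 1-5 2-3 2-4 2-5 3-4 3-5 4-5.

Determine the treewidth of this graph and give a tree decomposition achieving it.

A single bag containing all 6 vertices is trivially a valid decomposition of width 5. On the other hand G contains the 6-clique {0, 1, 2, 3, 4, 5}. A clique must lie in a single bag of any decomposition, so no decomposition can have width below 5. Combining the bounds, tw(G) = 5.

Treewidth 5.
Bags: B1 = {0, 1, 2, 3, 4, 5}
Tree: (single bag)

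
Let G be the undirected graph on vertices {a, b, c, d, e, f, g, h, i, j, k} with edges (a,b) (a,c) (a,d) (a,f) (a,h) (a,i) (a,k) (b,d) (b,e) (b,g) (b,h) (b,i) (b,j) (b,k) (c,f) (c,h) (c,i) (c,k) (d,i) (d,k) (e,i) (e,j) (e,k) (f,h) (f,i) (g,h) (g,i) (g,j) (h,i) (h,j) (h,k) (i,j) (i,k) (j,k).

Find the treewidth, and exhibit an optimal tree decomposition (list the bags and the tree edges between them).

Treewidth 4.
One such decomposition:
Bags: B1 = {a, b, d, i, k}  B2 = {a, b, h, i, k}  B3 = {a, c, h, i, k}  B4 = {b, h, i, j, k}  B5 = {a, c, f, h, i}  B6 = {b, e, i, j, k}  B7 = {b, g, h, i, j}
Tree: B1–B2, B2–B3, B2–B4, B3–B5, B4–B6, B4–B7

The largest bag has 5 vertices, giving width 4; this decomposition certifies tw(G) ≤ 4. On the other hand G contains the 5-clique {a, b, d, i, k}. A clique must lie in a single bag of any decomposition, so no decomposition can have width below 4. Hence tw(G) = 4 exactly.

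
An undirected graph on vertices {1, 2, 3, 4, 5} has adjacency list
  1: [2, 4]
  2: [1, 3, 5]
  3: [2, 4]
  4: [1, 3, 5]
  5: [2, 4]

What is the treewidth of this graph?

2

A width-2 tree decomposition is:
Bags: B1 = {1, 2, 4}  B2 = {2, 4, 5}  B3 = {2, 3, 4}
Tree: B1–B2, B2–B3
The largest bag has 3 vertices, giving width 2; this decomposition certifies tw(G) ≤ 2. Since 4–1–2–5–4 is a cycle in G, G is not acyclic. Forests are exactly the graphs of treewidth ≤ 1, so tw(G) ≥ 2. Therefore the treewidth is 2.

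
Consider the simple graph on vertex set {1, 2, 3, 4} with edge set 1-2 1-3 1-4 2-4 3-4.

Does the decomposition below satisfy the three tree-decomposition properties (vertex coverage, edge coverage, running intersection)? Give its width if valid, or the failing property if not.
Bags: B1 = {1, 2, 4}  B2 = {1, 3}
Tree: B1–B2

No — edge (4,3) lies in no bag.

A tree decomposition must satisfy three properties: every vertex lies in some bag; for every edge, both endpoints lie together in some bag; and for every vertex, the bags containing it form a connected subtree. Here edge (4,3) lies in no bag, so the decomposition is invalid.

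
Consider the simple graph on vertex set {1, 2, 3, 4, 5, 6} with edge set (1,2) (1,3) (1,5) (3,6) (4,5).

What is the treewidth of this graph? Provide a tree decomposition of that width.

Each bag holds 2 vertices, so the decomposition has width 1, which upper-bounds the treewidth. G has an edge, so its treewidth is at least 1. The upper and lower bounds meet at 1, so that is the treewidth.

Treewidth 1.
Bags: B1 = {3, 6}  B2 = {1, 3}  B3 = {1, 5}  B4 = {1, 2}  B5 = {4, 5}
Tree: B1–B2, B2–B3, B2–B4, B3–B5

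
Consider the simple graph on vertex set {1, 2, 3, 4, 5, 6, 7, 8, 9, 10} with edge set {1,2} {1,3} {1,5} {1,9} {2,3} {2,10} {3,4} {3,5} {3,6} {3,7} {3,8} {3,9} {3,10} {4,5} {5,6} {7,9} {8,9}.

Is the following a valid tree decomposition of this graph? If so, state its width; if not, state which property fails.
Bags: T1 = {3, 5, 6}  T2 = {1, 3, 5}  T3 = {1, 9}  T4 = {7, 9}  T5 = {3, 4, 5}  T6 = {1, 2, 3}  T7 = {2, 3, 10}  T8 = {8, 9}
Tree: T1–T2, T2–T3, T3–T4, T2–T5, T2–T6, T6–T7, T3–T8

No — edge (3,9) lies in no bag.

A tree decomposition must satisfy three properties: every vertex lies in some bag; for every edge, both endpoints lie together in some bag; and for every vertex, the bags containing it form a connected subtree. Here edge (3,9) lies in no bag, so the decomposition is invalid.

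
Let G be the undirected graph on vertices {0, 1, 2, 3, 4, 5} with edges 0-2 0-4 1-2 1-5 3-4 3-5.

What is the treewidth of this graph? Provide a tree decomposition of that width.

Each bag holds 3 vertices, so the decomposition has width 2, which upper-bounds the treewidth. The edges 2–0–4–3–5–1–2 form a cycle, so G is not a tree and its treewidth is at least 2. Combining the bounds, tw(G) = 2.

Treewidth 2.
One such decomposition:
Bags: B1 = {0, 2, 4}  B2 = {2, 3, 4}  B3 = {2, 3, 5}  B4 = {1, 2, 5}
Tree: B1–B2, B2–B3, B3–B4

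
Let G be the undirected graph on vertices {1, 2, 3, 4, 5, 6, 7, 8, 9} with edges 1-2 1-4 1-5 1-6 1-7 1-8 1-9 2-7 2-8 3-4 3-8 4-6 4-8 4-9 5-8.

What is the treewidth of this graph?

2

A width-2 tree decomposition is:
Bags: B1 = {1, 4, 8}  B2 = {1, 4, 6}  B3 = {1, 2, 8}  B4 = {1, 4, 9}  B5 = {1, 2, 7}  B6 = {1, 5, 8}  B7 = {3, 4, 8}
Tree: B1–B2, B1–B3, B1–B4, B3–B5, B3–B6, B1–B7
Each bag holds 3 vertices, so the decomposition has width 2, which upper-bounds the treewidth. For the lower bound, the 3 vertices {1, 2, 8} are pairwise adjacent, and any tree decomposition puts a clique entirely inside one bag — forcing width ≥ 2. Hence tw(G) = 2 exactly.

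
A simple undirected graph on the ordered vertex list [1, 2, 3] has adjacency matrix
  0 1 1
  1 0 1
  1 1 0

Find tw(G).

2

A width-2 tree decomposition is:
Bags: B1 = {1, 2, 3}
Tree: (single bag)
A single bag containing all 3 vertices is trivially a valid decomposition of width 2. On the other hand G contains the 3-clique {1, 2, 3}. A clique must lie in a single bag of any decomposition, so no decomposition can have width below 2. Combining the bounds, tw(G) = 2.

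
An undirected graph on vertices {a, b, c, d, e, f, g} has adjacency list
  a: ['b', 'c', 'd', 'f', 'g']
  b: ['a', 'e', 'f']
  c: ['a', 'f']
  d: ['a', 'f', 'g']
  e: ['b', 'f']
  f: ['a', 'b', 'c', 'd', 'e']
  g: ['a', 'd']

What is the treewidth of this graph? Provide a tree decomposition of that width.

Each bag holds 3 vertices, so the decomposition has width 2, which upper-bounds the treewidth. For the lower bound, the 3 vertices {a, d, g} are pairwise adjacent, and any tree decomposition puts a clique entirely inside one bag — forcing width ≥ 2. Therefore the treewidth is 2.

Treewidth 2.
One optimal decomposition is:
Bags: B1 = {a, d, f}  B2 = {a, b, f}  B3 = {b, e, f}  B4 = {a, c, f}  B5 = {a, d, g}
Tree: B1–B2, B2–B3, B2–B4, B1–B5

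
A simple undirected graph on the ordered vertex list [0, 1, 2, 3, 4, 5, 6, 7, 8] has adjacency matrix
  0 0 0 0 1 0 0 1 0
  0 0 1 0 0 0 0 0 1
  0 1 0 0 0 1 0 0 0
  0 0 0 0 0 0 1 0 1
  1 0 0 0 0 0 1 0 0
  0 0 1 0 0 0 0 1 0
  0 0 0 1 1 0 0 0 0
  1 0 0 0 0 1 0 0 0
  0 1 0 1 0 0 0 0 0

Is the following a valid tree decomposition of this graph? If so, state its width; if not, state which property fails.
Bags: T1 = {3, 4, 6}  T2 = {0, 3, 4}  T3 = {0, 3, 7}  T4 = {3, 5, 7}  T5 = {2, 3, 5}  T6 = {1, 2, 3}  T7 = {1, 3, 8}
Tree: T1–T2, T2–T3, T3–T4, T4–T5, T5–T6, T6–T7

Yes; width 2.

Vertex coverage: the bags together contain {0, 1, 2, 3, 4, 5, 6, 7, 8}, the full vertex set. Edge coverage: each edge of G has both endpoints in at least one bag. Running intersection: for every vertex, the bags containing it form a connected subtree. All three properties hold, so this is a valid tree decomposition of width max|bag| − 1 = 2, and hence tw(G) ≤ 2.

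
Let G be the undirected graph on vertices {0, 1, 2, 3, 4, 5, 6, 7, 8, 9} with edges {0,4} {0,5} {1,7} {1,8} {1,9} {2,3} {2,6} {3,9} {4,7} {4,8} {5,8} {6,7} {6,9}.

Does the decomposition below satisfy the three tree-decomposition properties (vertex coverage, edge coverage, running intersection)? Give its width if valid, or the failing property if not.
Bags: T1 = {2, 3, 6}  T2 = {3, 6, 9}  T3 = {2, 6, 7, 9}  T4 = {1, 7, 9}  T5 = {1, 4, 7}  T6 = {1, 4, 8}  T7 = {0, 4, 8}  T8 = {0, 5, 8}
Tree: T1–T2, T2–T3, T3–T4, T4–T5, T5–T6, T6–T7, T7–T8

No — bags containing vertex 2 are not connected in the tree.

A tree decomposition must satisfy three properties: every vertex lies in some bag; for every edge, both endpoints lie together in some bag; and for every vertex, the bags containing it form a connected subtree. Here bags containing vertex 2 are not connected in the tree, so the decomposition is invalid.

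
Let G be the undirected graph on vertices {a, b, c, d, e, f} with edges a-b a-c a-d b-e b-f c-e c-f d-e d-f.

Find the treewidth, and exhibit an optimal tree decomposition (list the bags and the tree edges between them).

Treewidth 3.
One such decomposition:
Bags: B1 = {a, d, e, f}  B2 = {a, c, e, f}  B3 = {a, b, e, f}
Tree: B1–B2, B2–B3

Each bag holds 4 vertices, so the decomposition has width 3, which upper-bounds the treewidth. For the lower bound: the 4 vertex sets {a,d}, {c,e}, {f}, {b} are disjoint, each induces a connected subgraph, and every pair is joined by at least one edge of G. Contracting each set to a single vertex therefore yields K_{4} as a minor, and since treewidth is minor-monotone, tw(G) ≥ tw(K_{4}) = 3. Hence tw(G) = 3 exactly.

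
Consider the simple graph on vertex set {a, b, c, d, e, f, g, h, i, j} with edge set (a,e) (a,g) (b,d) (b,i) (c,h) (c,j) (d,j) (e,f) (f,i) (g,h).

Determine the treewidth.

2

A width-2 tree decomposition is:
Bags: B1 = {b, d, i}  B2 = {d, i, j}  B3 = {c, i, j}  B4 = {c, h, i}  B5 = {g, h, i}  B6 = {a, g, i}  B7 = {a, e, i}  B8 = {e, f, i}
Tree: B1–B2, B2–B3, B3–B4, B4–B5, B5–B6, B6–B7, B7–B8
Every bag has size at most 3, so the width is 3 − 1 = 2 and tw(G) ≤ 2. For the lower bound, G contains the cycle i–b–d–j–c–h–g–a–e–f–i, so G is not a forest; only forests have treewidth ≤ 1, hence tw(G) ≥ 2. Combining the bounds, tw(G) = 2.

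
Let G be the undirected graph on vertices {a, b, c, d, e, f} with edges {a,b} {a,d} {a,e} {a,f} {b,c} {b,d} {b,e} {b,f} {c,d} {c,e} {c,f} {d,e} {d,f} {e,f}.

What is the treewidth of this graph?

4

A width-4 tree decomposition is:
Bags: B1 = {b, c, d, e, f}  B2 = {a, b, d, e, f}
Tree: B1–B2
Each bag holds 5 vertices, so the decomposition has width 4, which upper-bounds the treewidth. For the lower bound, the 5 vertices {b, c, d, e, f} are pairwise adjacent, and any tree decomposition puts a clique entirely inside one bag — forcing width ≥ 4. The upper and lower bounds meet at 4, so that is the treewidth.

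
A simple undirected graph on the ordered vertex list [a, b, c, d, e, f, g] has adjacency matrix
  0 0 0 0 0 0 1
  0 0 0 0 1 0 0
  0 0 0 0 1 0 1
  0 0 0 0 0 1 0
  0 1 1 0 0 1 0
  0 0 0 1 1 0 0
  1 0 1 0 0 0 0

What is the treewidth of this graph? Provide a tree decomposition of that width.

Every bag has size at most 2, so the width is 2 − 1 = 1 and tw(G) ≤ 1. G has an edge, so its treewidth is at least 1. The upper and lower bounds meet at 1, so that is the treewidth.

Treewidth 1.
One optimal decomposition is:
Bags: B1 = {e, f}  B2 = {d, f}  B3 = {c, e}  B4 = {c, g}  B5 = {a, g}  B6 = {b, e}
Tree: B1–B2, B1–B3, B3–B4, B4–B5, B1–B6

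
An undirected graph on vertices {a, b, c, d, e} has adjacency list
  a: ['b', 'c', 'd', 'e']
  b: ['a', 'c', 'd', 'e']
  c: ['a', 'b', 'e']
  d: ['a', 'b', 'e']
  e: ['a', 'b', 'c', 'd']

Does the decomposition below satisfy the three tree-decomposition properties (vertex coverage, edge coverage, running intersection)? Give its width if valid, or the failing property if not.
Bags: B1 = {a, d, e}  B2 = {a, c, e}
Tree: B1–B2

No — vertex b appears in no bag.

A tree decomposition must satisfy three properties: every vertex lies in some bag; for every edge, both endpoints lie together in some bag; and for every vertex, the bags containing it form a connected subtree. Here vertex b appears in no bag, so the decomposition is invalid.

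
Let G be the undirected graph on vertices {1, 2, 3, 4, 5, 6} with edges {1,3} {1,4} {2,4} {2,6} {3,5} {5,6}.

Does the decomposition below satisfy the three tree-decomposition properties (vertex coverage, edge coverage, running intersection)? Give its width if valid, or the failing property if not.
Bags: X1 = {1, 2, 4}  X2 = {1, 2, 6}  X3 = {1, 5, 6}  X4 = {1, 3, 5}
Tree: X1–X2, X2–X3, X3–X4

Checking the three conditions: (i) the bags cover all of {1, 2, 3, 4, 5, 6}; (ii) for each edge, some bag contains both endpoints; (iii) the bags containing any fixed vertex form a subtree. All hold, so the decomposition is valid with width 3 − 1 = 2.

Yes; width 2.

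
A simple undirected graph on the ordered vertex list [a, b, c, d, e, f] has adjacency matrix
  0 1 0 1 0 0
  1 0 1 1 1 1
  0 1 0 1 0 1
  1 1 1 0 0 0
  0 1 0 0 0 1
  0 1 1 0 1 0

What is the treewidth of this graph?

A width-2 tree decomposition is:
Bags: B1 = {a, b, d}  B2 = {b, c, d}  B3 = {b, c, f}  B4 = {b, e, f}
Tree: B1–B2, B2–B3, B3–B4
Each bag holds 3 vertices, so the decomposition has width 2, which upper-bounds the treewidth. Conversely, {b, c, d} is a clique of size 3, and the vertices of any clique must share a bag in every tree decomposition; so some bag has ≥ 3 vertices and tw(G) ≥ 2. The upper and lower bounds meet at 2, so that is the treewidth.

2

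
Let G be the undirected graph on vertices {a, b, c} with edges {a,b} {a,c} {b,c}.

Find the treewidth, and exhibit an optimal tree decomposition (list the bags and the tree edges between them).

A single bag containing all 3 vertices is trivially a valid decomposition of width 2. For the lower bound, the 3 vertices {a, b, c} are pairwise adjacent, and any tree decomposition puts a clique entirely inside one bag — forcing width ≥ 2. The upper and lower bounds meet at 2, so that is the treewidth.

Treewidth 2.
Bags: B1 = {a, b, c}
Tree: (single bag)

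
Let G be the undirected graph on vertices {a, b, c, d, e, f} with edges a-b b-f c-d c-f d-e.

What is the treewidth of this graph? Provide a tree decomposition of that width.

Treewidth 1.
One such decomposition:
Bags: B1 = {d, e}  B2 = {c, d}  B3 = {c, f}  B4 = {b, f}  B5 = {a, b}
Tree: B1–B2, B2–B3, B3–B4, B4–B5

Every bag has size at most 2, so the width is 2 − 1 = 1 and tw(G) ≤ 1. Since G has at least one edge (e.g. e–d), it is not an edgeless graph, so tw(G) ≥ 1. Therefore the treewidth is 1.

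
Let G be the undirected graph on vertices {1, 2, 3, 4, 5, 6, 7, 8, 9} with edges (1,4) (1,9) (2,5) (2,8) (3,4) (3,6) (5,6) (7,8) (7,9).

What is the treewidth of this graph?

A width-2 tree decomposition is:
Bags: B1 = {2, 5, 8}  B2 = {5, 6, 8}  B3 = {3, 6, 8}  B4 = {3, 4, 8}  B5 = {1, 4, 8}  B6 = {1, 8, 9}  B7 = {7, 8, 9}
Tree: B1–B2, B2–B3, B3–B4, B4–B5, B5–B6, B6–B7
Each bag holds 3 vertices, so the decomposition has width 2, which upper-bounds the treewidth. For the lower bound, G contains the cycle 8–2–5–6–3–4–1–9–7–8, so G is not a forest; only forests have treewidth ≤ 1, hence tw(G) ≥ 2. Hence tw(G) = 2 exactly.

2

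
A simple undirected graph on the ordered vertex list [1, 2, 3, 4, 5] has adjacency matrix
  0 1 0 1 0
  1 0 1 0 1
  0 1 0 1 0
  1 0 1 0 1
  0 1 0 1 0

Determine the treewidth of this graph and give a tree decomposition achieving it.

Every bag has size at most 3, so the width is 3 − 1 = 2 and tw(G) ≤ 2. Since 3–4–1–2–3 is a cycle in G, G is not acyclic. Forests are exactly the graphs of treewidth ≤ 1, so tw(G) ≥ 2. Hence tw(G) = 2 exactly.

Treewidth 2.
One such decomposition:
Bags: B1 = {2, 3, 4}  B2 = {1, 2, 4}  B3 = {2, 4, 5}
Tree: B1–B2, B2–B3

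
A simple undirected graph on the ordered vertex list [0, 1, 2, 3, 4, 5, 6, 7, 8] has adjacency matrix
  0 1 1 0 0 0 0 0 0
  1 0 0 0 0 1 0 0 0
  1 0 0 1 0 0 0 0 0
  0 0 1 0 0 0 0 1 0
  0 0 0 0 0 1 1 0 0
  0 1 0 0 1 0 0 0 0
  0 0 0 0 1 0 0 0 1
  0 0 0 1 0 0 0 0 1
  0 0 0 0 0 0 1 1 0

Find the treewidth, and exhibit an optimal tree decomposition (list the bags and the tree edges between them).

The largest bag has 3 vertices, giving width 2; this decomposition certifies tw(G) ≤ 2. The edges 8–7–3–2–0–1–5–4–6–8 form a cycle, so G is not a tree and its treewidth is at least 2. Therefore the treewidth is 2.

Treewidth 2.
One such decomposition:
Bags: B1 = {3, 7, 8}  B2 = {2, 3, 8}  B3 = {0, 2, 8}  B4 = {0, 1, 8}  B5 = {1, 5, 8}  B6 = {4, 5, 8}  B7 = {4, 6, 8}
Tree: B1–B2, B2–B3, B3–B4, B4–B5, B5–B6, B6–B7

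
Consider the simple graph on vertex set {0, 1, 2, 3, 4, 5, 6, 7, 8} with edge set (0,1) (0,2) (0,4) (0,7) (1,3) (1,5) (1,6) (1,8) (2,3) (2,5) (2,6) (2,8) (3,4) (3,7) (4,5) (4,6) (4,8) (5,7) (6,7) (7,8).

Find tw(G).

A width-4 tree decomposition is:
Bags: B1 = {1, 2, 4, 7, 8}  B2 = {1, 2, 4, 5, 7}  B3 = {0, 1, 2, 4, 7}  B4 = {1, 2, 3, 4, 7}  B5 = {1, 2, 4, 6, 7}
Tree: B1–B2, B2–B3, B3–B4, B4–B5
The largest bag has 5 vertices, giving width 4; this decomposition certifies tw(G) ≤ 4. For the lower bound: the 5 vertex sets {2,8}, {4,5}, {0,7}, {1}, {3} are disjoint, each induces a connected subgraph, and every pair is joined by at least one edge of G. Contracting each set to a single vertex therefore yields K_{5} as a minor, and since treewidth is minor-monotone, tw(G) ≥ tw(K_{5}) = 4. Hence tw(G) = 4 exactly.

4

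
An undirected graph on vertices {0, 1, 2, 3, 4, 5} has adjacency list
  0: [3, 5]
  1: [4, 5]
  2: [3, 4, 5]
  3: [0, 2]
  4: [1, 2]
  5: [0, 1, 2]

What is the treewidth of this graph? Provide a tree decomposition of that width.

The largest bag has 3 vertices, giving width 2; this decomposition certifies tw(G) ≤ 2. For the lower bound, G contains the cycle 3–0–5–2–3, so G is not a forest; only forests have treewidth ≤ 1, hence tw(G) ≥ 2. The upper and lower bounds meet at 2, so that is the treewidth.

Treewidth 2.
One such decomposition:
Bags: B1 = {0, 2, 3}  B2 = {0, 2, 5}  B3 = {2, 4, 5}  B4 = {1, 4, 5}
Tree: B1–B2, B2–B3, B3–B4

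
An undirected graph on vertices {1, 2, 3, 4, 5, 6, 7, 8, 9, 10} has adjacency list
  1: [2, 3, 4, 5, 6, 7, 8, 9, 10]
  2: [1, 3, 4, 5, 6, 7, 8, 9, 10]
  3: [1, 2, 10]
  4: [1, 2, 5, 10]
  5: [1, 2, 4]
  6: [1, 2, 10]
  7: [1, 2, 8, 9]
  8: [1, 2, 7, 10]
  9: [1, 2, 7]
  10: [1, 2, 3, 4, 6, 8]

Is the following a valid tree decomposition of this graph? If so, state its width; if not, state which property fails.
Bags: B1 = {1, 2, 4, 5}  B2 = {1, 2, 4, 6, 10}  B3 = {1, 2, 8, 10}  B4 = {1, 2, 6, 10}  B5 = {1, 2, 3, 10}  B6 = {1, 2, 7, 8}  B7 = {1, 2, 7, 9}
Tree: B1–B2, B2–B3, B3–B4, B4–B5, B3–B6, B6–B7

A tree decomposition must satisfy three properties: every vertex lies in some bag; for every edge, both endpoints lie together in some bag; and for every vertex, the bags containing it form a connected subtree. Here bags containing vertex 6 are not connected in the tree, so the decomposition is invalid.

No — bags containing vertex 6 are not connected in the tree.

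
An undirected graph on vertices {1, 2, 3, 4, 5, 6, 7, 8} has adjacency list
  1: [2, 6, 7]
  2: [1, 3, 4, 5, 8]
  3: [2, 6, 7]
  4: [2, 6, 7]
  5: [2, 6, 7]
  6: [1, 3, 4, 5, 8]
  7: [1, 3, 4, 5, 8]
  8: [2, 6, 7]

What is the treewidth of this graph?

3

A width-3 tree decomposition is:
Bags: B1 = {2, 5, 6, 7}  B2 = {2, 3, 6, 7}  B3 = {1, 2, 6, 7}  B4 = {2, 4, 6, 7}  B5 = {2, 6, 7, 8}
Tree: B1–B2, B2–B3, B3–B4, B4–B5
The largest bag has 4 vertices, giving width 3; this decomposition certifies tw(G) ≤ 3. For the lower bound: the 4 vertex sets {5,7}, {3,6}, {2}, {1} are disjoint, each induces a connected subgraph, and every pair is joined by at least one edge of G. Contracting each set to a single vertex therefore yields K_{4} as a minor, and since treewidth is minor-monotone, tw(G) ≥ tw(K_{4}) = 3. Therefore the treewidth is 3.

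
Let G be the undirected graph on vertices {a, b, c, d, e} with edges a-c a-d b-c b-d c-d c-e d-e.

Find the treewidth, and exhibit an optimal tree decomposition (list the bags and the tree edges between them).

Treewidth 2.
One optimal decomposition is:
Bags: B1 = {a, c, d}  B2 = {b, c, d}  B3 = {c, d, e}
Tree: B1–B2, B1–B3

The largest bag has 3 vertices, giving width 2; this decomposition certifies tw(G) ≤ 2. For the lower bound, the 3 vertices {c, d, e} are pairwise adjacent, and any tree decomposition puts a clique entirely inside one bag — forcing width ≥ 2. Therefore the treewidth is 2.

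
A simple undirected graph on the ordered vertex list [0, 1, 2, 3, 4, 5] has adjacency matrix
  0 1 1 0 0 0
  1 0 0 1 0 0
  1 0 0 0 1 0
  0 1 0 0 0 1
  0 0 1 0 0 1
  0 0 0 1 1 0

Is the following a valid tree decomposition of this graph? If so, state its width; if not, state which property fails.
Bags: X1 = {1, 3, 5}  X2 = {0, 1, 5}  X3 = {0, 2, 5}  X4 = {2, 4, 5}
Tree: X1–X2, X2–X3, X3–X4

Yes; width 2.

Vertex coverage: the bags together contain {0, 1, 2, 3, 4, 5}, the full vertex set. Edge coverage: each edge of G has both endpoints in at least one bag. Running intersection: for every vertex, the bags containing it form a connected subtree. All three properties hold, so this is a valid tree decomposition of width max|bag| − 1 = 2, and hence tw(G) ≤ 2.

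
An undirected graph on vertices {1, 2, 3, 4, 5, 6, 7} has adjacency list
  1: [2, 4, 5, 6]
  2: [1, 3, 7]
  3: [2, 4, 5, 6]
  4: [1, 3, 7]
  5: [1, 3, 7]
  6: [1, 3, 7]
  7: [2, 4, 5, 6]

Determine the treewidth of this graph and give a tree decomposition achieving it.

The largest bag has 4 vertices, giving width 3; this decomposition certifies tw(G) ≤ 3. For the lower bound: the 4 vertex sets {3,4}, {1,6}, {7}, {2} are disjoint, each induces a connected subgraph, and every pair is joined by at least one edge of G. Contracting each set to a single vertex therefore yields K_{4} as a minor, and since treewidth is minor-monotone, tw(G) ≥ tw(K_{4}) = 3. The upper and lower bounds meet at 3, so that is the treewidth.

Treewidth 3.
One optimal decomposition is:
Bags: B1 = {1, 3, 4, 7}  B2 = {1, 3, 6, 7}  B3 = {1, 2, 3, 7}  B4 = {1, 3, 5, 7}
Tree: B1–B2, B2–B3, B3–B4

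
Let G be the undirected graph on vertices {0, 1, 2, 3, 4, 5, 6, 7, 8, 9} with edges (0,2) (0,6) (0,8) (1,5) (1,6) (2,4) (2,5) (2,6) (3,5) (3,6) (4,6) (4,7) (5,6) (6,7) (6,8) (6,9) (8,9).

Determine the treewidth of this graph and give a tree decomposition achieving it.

Treewidth 2.
One such decomposition:
Bags: B1 = {2, 5, 6}  B2 = {3, 5, 6}  B3 = {0, 2, 6}  B4 = {0, 6, 8}  B5 = {2, 4, 6}  B6 = {6, 8, 9}  B7 = {4, 6, 7}  B8 = {1, 5, 6}
Tree: B1–B2, B1–B3, B3–B4, B3–B5, B4–B6, B5–B7, B1–B8

The largest bag has 3 vertices, giving width 2; this decomposition certifies tw(G) ≤ 2. For the lower bound, the 3 vertices {1, 5, 6} are pairwise adjacent, and any tree decomposition puts a clique entirely inside one bag — forcing width ≥ 2. The upper and lower bounds meet at 2, so that is the treewidth.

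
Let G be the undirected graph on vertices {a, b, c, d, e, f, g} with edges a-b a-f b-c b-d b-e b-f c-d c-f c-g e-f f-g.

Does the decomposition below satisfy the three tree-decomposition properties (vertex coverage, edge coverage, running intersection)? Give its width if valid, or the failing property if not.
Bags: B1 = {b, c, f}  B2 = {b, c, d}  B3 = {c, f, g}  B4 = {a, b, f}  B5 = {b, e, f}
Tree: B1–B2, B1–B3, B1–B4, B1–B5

Vertex coverage: the bags together contain {a, b, c, d, e, f, g}, the full vertex set. Edge coverage: each edge of G has both endpoints in at least one bag. Running intersection: for every vertex, the bags containing it form a connected subtree. All three properties hold, so this is a valid tree decomposition of width max|bag| − 1 = 2, and hence tw(G) ≤ 2.

Yes; width 2.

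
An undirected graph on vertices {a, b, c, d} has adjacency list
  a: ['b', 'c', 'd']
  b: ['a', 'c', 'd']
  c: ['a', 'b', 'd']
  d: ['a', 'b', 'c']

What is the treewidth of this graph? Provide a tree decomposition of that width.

With just one bag of size 4, the width is 4 − 1 = 3, so tw(G) ≤ 3. For the lower bound, the 4 vertices {a, b, c, d} are pairwise adjacent, and any tree decomposition puts a clique entirely inside one bag — forcing width ≥ 3. The upper and lower bounds meet at 3, so that is the treewidth.

Treewidth 3.
One optimal decomposition is:
Bags: B1 = {a, b, c, d}
Tree: (single bag)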